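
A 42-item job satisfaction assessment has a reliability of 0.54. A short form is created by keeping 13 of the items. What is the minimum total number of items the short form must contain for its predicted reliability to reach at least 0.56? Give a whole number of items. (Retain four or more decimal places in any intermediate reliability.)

Short-form reliability: n = 13/42 = 0.3095; r_13 = n·r/(1+(n−1)r) ≈ 0.2665
Then solve for n' with r_old = 0.2665, r_target = 0.56: n' = 0.56(1 − 0.2665)/[0.2665(1 − 0.56)] = 3.5030
Total items = 3.5030 × 13 = 45.54, rounded up to 46.

46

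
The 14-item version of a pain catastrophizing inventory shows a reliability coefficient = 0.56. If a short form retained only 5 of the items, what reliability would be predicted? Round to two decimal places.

0.31

The new length is 5/14 = 0.3571 times the old.
Apply the Spearman-Brown prophecy formula, r' = nr / [1 + (n − 1)r]:
r_new = (0.3571 × 0.56) / (1 + (0.3571 − 1) × 0.56)
     = 0.2000 / 0.6400 = 0.3125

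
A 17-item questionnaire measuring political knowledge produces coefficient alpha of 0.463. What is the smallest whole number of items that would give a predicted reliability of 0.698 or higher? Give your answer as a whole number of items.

46

n = [0.698 × 0.537] / [0.463 × 0.302]
n = 0.374826 / 0.139826 ≈ 2.6807
So the test needs 2.6807 × 17 ≈ 45.57 items; rounding up, 46.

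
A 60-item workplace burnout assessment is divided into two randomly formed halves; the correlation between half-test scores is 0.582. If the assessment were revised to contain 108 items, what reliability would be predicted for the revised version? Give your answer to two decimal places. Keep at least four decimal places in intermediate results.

First correct the split-half correlation to full-test reliability: r_full = 2 × 0.582 / (1 + 0.582) ≈ 0.7358
Length factor from 60 to 108 items: n = 108/60 = 1.8000
r_new = n·r_full / (1 + (n − 1)·r_full) = 1.3244 / 1.5886 ≈ 0.8337

0.83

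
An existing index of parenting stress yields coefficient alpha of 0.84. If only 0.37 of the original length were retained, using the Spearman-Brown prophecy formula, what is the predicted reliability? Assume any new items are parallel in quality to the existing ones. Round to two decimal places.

0.66

Spearman-Brown: r_new = n·r / (1 + (n − 1)·r)
r_new = 0.37·0.84 / [1 + (0.37 − 1)·0.84]
     = 0.3108 / 0.4708 = 0.6602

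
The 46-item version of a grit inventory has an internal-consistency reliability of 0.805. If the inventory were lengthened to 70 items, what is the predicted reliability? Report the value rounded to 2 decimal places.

n = 70/46 = 1.5217
By Spearman-Brown, r_new = n r / (1 + (n − 1) r).
r_new = (1.5217 × 0.805) / (1 + (1.5217 − 1) × 0.805)
r_new = 1.2250 / 1.4200 ≈ 0.8627

0.86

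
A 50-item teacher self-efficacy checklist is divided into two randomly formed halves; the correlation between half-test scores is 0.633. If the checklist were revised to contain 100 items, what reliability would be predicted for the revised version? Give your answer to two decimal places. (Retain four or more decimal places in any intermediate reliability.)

0.87

First correct the split-half correlation to full-test reliability: r_full = 2 × 0.633 / (1 + 0.633) ≈ 0.7753
Length factor from 50 to 100 items: n = 100/50 = 2.0000
r_new = n·r_full / (1 + (n − 1)·r_full) = 1.5506 / 1.7753 ≈ 0.8734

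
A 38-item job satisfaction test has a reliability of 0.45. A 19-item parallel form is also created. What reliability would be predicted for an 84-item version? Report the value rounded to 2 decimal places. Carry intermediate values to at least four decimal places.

The 19-item form is not needed; work directly from the 38-item form with n = 84/38 = 2.2105.
r_{84} = n·r / (1 + (n − 1)·r) = 0.9947 / 1.5447 ≈ 0.6439

0.64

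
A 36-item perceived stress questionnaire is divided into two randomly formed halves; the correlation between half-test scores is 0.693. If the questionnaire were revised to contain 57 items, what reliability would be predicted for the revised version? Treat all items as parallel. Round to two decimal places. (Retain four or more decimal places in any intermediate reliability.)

First correct the split-half correlation to full-test reliability: r_full = 2 × 0.693 / (1 + 0.693) ≈ 0.8187
Length factor from 36 to 57 items: n = 57/36 = 1.5833
r_new = n·r_full / (1 + (n − 1)·r_full) = 1.2962 / 1.4775 ≈ 0.8773

0.88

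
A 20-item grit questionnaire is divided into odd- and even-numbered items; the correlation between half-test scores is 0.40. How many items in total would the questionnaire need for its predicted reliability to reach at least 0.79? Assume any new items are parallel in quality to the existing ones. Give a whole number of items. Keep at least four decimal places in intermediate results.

57

r_full = 2(0.40)/(1 + 0.40) = 0.5714
Solve Spearman-Brown for n: n = 0.79(1 − 0.5714) / [0.5714(1 − 0.79)] = 2.8218
Items = 2.8218 × 20 ≈ 56.44 → 57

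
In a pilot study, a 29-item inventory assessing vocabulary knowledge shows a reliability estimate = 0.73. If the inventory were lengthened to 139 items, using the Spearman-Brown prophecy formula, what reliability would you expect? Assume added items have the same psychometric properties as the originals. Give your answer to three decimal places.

0.928

Length ratio n = 139/29 = 4.7931
Apply the Spearman-Brown prophecy formula, r' = nr / [1 + (n − 1)r]:
r_new = 4.7931·0.73 / [1 + (4.7931 − 1)·0.73]
     = 3.4990 / 3.7690 = 0.9284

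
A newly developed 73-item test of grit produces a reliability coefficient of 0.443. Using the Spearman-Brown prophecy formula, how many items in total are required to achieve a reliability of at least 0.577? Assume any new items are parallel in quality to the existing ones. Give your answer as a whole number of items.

126

Rearranging the Spearman-Brown formula for n,
n = r_target (1 − r_old) / [ r_old (1 − r_target) ]
n = 0.577(1 − 0.443) / [0.443(1 − 0.577)]
n = 0.321389 / 0.187389 ≈ 1.7151
So the test needs 1.7151 × 73 ≈ 125.20 items; rounding up, 126.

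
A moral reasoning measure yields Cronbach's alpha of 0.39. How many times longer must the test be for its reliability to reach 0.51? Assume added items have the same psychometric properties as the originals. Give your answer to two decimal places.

1.63

Invert Spearman-Brown to solve for n:
n = r*(1 − r) / [ r (1 − r*) ]
n = 0.51(1 − 0.39) / [0.39(1 − 0.51)]
n = 0.3111 / 0.1911 ≈ 1.6279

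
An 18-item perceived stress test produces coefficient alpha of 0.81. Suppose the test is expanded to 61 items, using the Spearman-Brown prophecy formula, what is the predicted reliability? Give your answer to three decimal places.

0.935

The new length is 61/18 = 3.3889 times the old.
Apply the Spearman-Brown prophecy formula, r' = nr / [1 + (n − 1)r]:
r_new = 3.3889·0.81 / [1 + (3.3889 − 1)·0.81]
r_new = 2.7450 / 2.9350 ≈ 0.9353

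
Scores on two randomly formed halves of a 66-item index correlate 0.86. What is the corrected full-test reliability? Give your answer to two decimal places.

0.92

The full test is twice the length of either half (n = 2).
r_full = 2r_hh / (1 + r_hh) = 2 × 0.86 / (1 + 0.86)
r_full = 1.7200 / 1.8600 ≈ 0.9247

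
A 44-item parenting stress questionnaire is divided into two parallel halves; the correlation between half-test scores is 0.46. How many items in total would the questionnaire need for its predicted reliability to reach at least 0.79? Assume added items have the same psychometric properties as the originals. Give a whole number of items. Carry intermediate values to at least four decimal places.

98

Corrected full-test reliability: r_full = 2 × 0.46 / (1 + 0.46) ≈ 0.6301
Solve Spearman-Brown for n: n = 0.79(1 − 0.6301) / [0.6301(1 − 0.79)] = 2.2084
Items = 2.2084 × 44 ≈ 97.17 → 98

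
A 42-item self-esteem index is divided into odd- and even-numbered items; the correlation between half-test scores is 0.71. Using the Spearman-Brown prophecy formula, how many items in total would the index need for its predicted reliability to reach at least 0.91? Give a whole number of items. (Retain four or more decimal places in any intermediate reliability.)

r_full = 2(0.71)/(1 + 0.71) = 0.8304
Solve Spearman-Brown for n: n = 0.91(1 − 0.8304) / [0.8304(1 − 0.91)] = 2.0651
Required items = 2.0651 × 42 = 86.73, so 87 items.

87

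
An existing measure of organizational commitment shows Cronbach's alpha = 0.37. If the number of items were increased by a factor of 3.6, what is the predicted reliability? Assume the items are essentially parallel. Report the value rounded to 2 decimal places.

0.68

By Spearman-Brown, r_new = n r / (1 + (n − 1) r).
r_new = (3.6 × 0.37) / (1 + (3.6 − 1) × 0.37)
r_new = 1.3320 / 1.9620 ≈ 0.6789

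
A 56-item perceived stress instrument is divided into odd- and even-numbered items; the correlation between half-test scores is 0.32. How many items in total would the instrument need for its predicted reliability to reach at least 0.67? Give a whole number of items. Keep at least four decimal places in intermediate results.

Corrected full-test reliability: r_full = 2 × 0.32 / (1 + 0.32) ≈ 0.4848
Solve Spearman-Brown for n: n = 0.67(1 − 0.4848) / [0.4848(1 − 0.67)] = 2.1576
Required items = 2.1576 × 56 = 120.83, so 121 items.

121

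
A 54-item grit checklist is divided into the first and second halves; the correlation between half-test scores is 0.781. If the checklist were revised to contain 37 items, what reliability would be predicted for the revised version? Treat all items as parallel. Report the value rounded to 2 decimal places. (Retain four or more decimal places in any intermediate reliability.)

0.83

Full-test reliability from the split-half r: r_full = 2(0.781)/(1 + 0.781) = 0.8770
Then adjust to 37 items: n = 37/54 = 0.6852
r_new = n·r_full / (1 + (n − 1)·r_full) = 0.6009 / 0.7239 ≈ 0.8301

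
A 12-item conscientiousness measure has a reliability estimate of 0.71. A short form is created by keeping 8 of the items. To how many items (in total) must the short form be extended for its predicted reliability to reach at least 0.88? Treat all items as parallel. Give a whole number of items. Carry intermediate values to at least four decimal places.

Short-form reliability: n = 8/12 = 0.6667; r_8 = n·r/(1+(n−1)r) ≈ 0.6201
Length factor from the short form to reach 0.88: n' = 0.88(1 − 0.6201) / [0.6201(1 − 0.88)] ≈ 4.4927
Items = 4.4927 × 8 ≈ 35.94 → 36

36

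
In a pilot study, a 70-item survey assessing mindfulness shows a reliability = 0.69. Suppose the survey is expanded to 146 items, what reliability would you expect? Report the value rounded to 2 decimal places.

The new length is 146/70 = 2.0857 times the old.
Apply the Spearman-Brown prophecy formula, r' = nr / [1 + (n − 1)r]:
r_new = (2.0857 × 0.69) / (1 + (2.0857 − 1) × 0.69)
r_new = 1.4391 / 1.7491 ≈ 0.8228

0.82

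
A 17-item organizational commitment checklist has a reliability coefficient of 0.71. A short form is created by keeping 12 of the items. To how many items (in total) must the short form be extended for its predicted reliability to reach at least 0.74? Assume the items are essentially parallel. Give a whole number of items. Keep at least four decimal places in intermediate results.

20

First, r for the 12-item form: n = 12/17 = 0.7059, so r_12 = 0.7059·0.71/(1 + (0.7059 − 1)·0.71) = 0.6335
Length factor from the short form to reach 0.74: n' = 0.74(1 − 0.6335) / [0.6335(1 − 0.74)] ≈ 1.6466
Items = 1.6466 × 12 ≈ 19.76 → 20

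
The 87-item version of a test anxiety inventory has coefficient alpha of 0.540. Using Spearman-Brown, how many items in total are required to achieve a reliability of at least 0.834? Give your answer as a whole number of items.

Invert Spearman-Brown to solve for n:
n = r_target (1 − r_old) / [ r_old (1 − r_target) ]
n = [0.834 × 0.460] / [0.540 × 0.166]
  = 0.383640 / 0.089640 = 4.2798
So the test needs 4.2798 × 87 ≈ 372.34 items; rounding up, 373.

373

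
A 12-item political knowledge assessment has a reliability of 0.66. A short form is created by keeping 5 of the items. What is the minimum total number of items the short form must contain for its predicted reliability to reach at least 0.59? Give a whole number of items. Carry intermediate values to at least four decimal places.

Short-form reliability: n = 5/12 = 0.4167; r_5 = n·r/(1+(n−1)r) ≈ 0.4472
Length factor from the short form to reach 0.59: n' = 0.59(1 − 0.4472) / [0.4472(1 − 0.59)] ≈ 1.7788
Total items = 1.7788 × 5 = 8.89, rounded up to 9.

9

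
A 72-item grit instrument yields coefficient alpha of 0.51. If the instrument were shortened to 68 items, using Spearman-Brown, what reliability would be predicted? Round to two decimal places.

0.50

n = 68/72 = 0.9444
r_new = (0.9444 × 0.51) / (1 + (0.9444 − 1) × 0.51)
     = 0.4816 / 0.9716 = 0.4957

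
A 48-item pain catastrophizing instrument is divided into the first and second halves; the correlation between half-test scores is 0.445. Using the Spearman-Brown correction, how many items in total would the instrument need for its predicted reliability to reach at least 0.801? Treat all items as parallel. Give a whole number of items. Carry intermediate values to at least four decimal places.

121

r_full = 2(0.445)/(1 + 0.445) = 0.6159
Solve Spearman-Brown for n: n = 0.801(1 − 0.6159) / [0.6159(1 − 0.801)] = 2.5102
Items = 2.5102 × 48 ≈ 120.49 → 121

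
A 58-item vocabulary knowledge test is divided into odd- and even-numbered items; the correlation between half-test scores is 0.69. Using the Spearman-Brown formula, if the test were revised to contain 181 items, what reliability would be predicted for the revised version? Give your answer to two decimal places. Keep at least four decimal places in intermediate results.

Full-test reliability from the split-half r: r_full = 2(0.69)/(1 + 0.69) = 0.8166
Then adjust to 181 items: n = 181/58 = 3.1207
r_new = n·r_full / (1 + (n − 1)·r_full) = 2.5484 / 2.7318 ≈ 0.9329

0.93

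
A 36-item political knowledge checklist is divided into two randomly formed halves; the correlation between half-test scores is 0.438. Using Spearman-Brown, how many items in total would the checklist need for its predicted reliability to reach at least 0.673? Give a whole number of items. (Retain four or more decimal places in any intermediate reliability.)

48

r_full = 2(0.438)/(1 + 0.438) = 0.6092
Solve Spearman-Brown for n: n = 0.673(1 − 0.6092) / [0.6092(1 − 0.673)] = 1.3203
Required items = 1.3203 × 36 = 47.53, so 48 items.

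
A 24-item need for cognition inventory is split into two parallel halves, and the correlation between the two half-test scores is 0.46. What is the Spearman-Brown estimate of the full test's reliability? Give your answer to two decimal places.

Apply the Spearman-Brown correction with n = 2:
r_full = 2r_hh / (1 + r_hh) = 2 × 0.46 / (1 + 0.46)
       = 0.9200 / 1.4600 = 0.6301

0.63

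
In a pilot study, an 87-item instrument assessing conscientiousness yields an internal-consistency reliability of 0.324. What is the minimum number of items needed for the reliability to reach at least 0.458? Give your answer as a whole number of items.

154

n = 0.458(1 − 0.324) / [0.324(1 − 0.458)]
n = 0.309608 / 0.175608 ≈ 1.7631
Items needed = n × 87 = 1.7631 × 87 ≈ 153.39 → round up to 154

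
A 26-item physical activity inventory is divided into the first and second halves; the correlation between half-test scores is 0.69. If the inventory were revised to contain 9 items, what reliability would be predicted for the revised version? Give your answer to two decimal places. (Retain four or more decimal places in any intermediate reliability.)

First correct the split-half correlation to full-test reliability: r_full = 2 × 0.69 / (1 + 0.69) ≈ 0.8166
Then adjust to 9 items: n = 9/26 = 0.3462
r_new = n·r_full / (1 + (n − 1)·r_full) = 0.2827 / 0.4661 ≈ 0.6065

0.61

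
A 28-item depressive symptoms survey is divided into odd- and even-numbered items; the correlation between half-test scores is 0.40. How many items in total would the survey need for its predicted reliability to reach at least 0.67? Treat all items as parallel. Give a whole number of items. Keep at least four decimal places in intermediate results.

r_full = 2(0.40)/(1 + 0.40) = 0.5714
Solve Spearman-Brown for n: n = 0.67(1 − 0.5714) / [0.5714(1 − 0.67)] = 1.5229
Items = 1.5229 × 28 ≈ 42.64 → 43

43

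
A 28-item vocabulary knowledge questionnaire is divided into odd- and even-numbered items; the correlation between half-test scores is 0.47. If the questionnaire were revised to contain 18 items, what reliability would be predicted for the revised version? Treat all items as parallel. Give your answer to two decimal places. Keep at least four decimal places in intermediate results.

Full-test reliability from the split-half r: r_full = 2(0.47)/(1 + 0.47) = 0.6395
Then adjust to 18 items: n = 18/28 = 0.6429
r_new = n·r_full / (1 + (n − 1)·r_full) = 0.4111 / 0.7716 ≈ 0.5328

0.53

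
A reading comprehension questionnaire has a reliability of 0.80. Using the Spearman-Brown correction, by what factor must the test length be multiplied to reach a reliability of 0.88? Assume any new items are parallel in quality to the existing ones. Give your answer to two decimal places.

1.83

Invert Spearman-Brown to solve for n:
n = r_target (1 − r_old) / [ r_old (1 − r_target) ]
n = [0.88 × 0.20] / [0.80 × 0.12]
  = 0.1760 / 0.0960 = 1.8333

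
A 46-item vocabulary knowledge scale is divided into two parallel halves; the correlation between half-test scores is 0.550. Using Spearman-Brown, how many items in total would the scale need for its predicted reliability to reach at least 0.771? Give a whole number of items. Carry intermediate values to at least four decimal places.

64

Corrected full-test reliability: r_full = 2 × 0.550 / (1 + 0.550) ≈ 0.7097
n = r_tgt(1 − r_full) / [r_full(1 − r_tgt)] = 0.771 × 0.2903 / (0.7097 × 0.229) ≈ 1.3772
Required items = 1.3772 × 46 = 63.35, so 64 items.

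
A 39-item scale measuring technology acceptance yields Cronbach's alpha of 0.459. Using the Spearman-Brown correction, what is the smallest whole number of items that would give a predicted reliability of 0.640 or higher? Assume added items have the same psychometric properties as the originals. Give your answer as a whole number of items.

82

Spearman-Brown solved for the length factor n:
n = r_target (1 − r_old) / [ r_old (1 − r_target) ]
n = 0.640 × (1 − 0.459) / [ 0.459 × (1 − 0.640) ]
n = 0.346240 / 0.165240 ≈ 2.0954
2.0954 × 39 = 81.72 → 82 items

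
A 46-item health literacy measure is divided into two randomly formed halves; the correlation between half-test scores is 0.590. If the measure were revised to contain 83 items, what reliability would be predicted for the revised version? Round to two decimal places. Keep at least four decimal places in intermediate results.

0.84

First correct the split-half correlation to full-test reliability: r_full = 2 × 0.590 / (1 + 0.590) ≈ 0.7421
Length factor from 46 to 83 items: n = 83/46 = 1.8043
r_new = n·r_full / (1 + (n − 1)·r_full) = 1.3390 / 1.5969 ≈ 0.8385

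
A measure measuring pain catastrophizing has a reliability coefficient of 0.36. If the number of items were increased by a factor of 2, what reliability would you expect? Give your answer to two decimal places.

r_new = (2 × 0.36) / (1 + (2 − 1) × 0.36)
r_new = 0.7200 / 1.3600 ≈ 0.5294

0.53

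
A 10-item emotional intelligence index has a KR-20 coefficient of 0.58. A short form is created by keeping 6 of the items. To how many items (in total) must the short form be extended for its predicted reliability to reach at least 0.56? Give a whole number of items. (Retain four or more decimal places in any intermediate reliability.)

First, r for the 6-item form: n = 6/10 = 0.6000, so r_6 = 0.6000·0.58/(1 + (0.6000 − 1)·0.58) = 0.4531
Then solve for n' with r_old = 0.4531, r_target = 0.56: n' = 0.56(1 − 0.4531)/[0.4531(1 − 0.56)] = 1.5362
Total items = 1.5362 × 6 = 9.22, rounded up to 10.

10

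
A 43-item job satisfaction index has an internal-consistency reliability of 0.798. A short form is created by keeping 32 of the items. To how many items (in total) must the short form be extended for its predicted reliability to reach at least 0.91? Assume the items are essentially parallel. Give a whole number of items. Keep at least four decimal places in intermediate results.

111

Short-form reliability: n = 32/43 = 0.7442; r_32 = n·r/(1+(n−1)r) ≈ 0.7462
Length factor from the short form to reach 0.91: n' = 0.91(1 − 0.7462) / [0.7462(1 − 0.91)] ≈ 3.4390
Total items = 3.4390 × 32 = 110.05, rounded up to 111.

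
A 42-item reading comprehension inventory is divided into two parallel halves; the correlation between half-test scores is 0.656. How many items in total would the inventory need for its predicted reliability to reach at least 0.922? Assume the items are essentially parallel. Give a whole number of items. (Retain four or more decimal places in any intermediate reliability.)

131

Corrected full-test reliability: r_full = 2 × 0.656 / (1 + 0.656) ≈ 0.7923
Solve Spearman-Brown for n: n = 0.922(1 − 0.7923) / [0.7923(1 − 0.922)] = 3.0987
Items = 3.0987 × 42 ≈ 130.15 → 131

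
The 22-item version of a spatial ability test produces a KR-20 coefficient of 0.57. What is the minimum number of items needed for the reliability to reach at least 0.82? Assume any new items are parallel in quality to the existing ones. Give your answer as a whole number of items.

76

n = [0.82 × 0.43] / [0.57 × 0.18]
  = 0.3526 / 0.1026 = 3.4366
Items needed = n × 22 = 3.4366 × 22 ≈ 75.61 → round up to 76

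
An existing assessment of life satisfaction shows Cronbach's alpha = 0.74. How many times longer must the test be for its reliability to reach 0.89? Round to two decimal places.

2.84

Rearranging the Spearman-Brown formula for n,
n = r_target (1 − r_old) / [ r_old (1 − r_target) ]
n = [0.89 × 0.26] / [0.74 × 0.11]
n = 0.2314 / 0.0814 ≈ 2.8428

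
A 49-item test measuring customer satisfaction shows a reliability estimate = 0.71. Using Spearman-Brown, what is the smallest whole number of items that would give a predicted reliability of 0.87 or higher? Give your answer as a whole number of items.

134

Spearman-Brown solved for the length factor n:
n = r*(1 − r) / [ r (1 − r*) ]
n = 0.87(1 − 0.71) / [0.71(1 − 0.87)]
n = 0.2523 / 0.0923 ≈ 2.7335
So the test needs 2.7335 × 49 ≈ 133.94 items; rounding up, 134.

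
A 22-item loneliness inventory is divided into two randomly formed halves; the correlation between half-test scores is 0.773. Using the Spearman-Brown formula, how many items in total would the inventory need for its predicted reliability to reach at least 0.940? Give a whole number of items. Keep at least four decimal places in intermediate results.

Corrected full-test reliability: r_full = 2 × 0.773 / (1 + 0.773) ≈ 0.8720
n = r_tgt(1 − r_full) / [r_full(1 − r_tgt)] = 0.940 × 0.1280 / (0.8720 × 0.060) ≈ 2.2997
Items = 2.2997 × 22 ≈ 50.59 → 51

51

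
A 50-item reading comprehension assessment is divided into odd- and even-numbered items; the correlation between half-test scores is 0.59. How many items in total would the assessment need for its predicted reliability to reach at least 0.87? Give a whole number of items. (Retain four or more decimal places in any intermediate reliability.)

Corrected full-test reliability: r_full = 2 × 0.59 / (1 + 0.59) ≈ 0.7421
n = r_tgt(1 − r_full) / [r_full(1 − r_tgt)] = 0.87 × 0.2579 / (0.7421 × 0.13) ≈ 2.3258
Required items = 2.3258 × 50 = 116.29, so 117 items.

117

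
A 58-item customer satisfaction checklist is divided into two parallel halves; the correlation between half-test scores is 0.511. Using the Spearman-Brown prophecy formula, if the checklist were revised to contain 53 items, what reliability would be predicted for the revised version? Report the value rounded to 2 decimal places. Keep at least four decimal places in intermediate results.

0.66

First correct the split-half correlation to full-test reliability: r_full = 2 × 0.511 / (1 + 0.511) ≈ 0.6764
Then adjust to 53 items: n = 53/58 = 0.9138
r_new = n·r_full / (1 + (n − 1)·r_full) = 0.6181 / 0.9417 ≈ 0.6564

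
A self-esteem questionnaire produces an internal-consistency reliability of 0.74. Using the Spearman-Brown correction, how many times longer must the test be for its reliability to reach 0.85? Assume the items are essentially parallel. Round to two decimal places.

1.99

Spearman-Brown solved for the length factor n:
n = r*(1 − r) / [ r (1 − r*) ]
n = [0.85 × 0.26] / [0.74 × 0.15]
  = 0.2210 / 0.1110 = 1.9910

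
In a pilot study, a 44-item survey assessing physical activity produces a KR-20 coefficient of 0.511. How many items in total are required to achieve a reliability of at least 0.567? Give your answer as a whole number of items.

Invert Spearman-Brown to solve for n:
n = r*(1 − r) / [ r (1 − r*) ]
n = 0.567 × (1 − 0.511) / [ 0.511 × (1 − 0.567) ]
  = 0.277263 / 0.221263 = 1.2531
Items needed = n × 44 = 1.2531 × 44 ≈ 55.14 → round up to 56

56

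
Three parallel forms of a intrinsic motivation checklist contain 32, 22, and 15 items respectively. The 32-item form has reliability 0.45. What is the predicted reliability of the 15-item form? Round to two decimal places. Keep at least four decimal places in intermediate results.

0.28

Only the ratio of lengths matters: n = 15/32 = 0.4688
r_{15} = n·r / (1 + (n − 1)·r) = 0.2110 / 0.7610 ≈ 0.2773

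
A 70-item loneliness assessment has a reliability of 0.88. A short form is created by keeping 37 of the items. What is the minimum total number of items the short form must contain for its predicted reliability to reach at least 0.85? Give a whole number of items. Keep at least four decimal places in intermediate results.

55

Short-form reliability: n = 37/70 = 0.5286; r_37 = n·r/(1+(n−1)r) ≈ 0.7949
Length factor from the short form to reach 0.85: n' = 0.85(1 − 0.7949) / [0.7949(1 − 0.85)] ≈ 1.4621
Total items = 1.4621 × 37 = 54.10, rounded up to 55.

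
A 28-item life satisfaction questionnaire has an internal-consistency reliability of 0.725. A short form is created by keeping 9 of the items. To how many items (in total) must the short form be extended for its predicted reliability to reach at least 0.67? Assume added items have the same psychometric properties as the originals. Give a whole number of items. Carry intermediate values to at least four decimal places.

First, r for the 9-item form: n = 9/28 = 0.3214, so r_9 = 0.3214·0.725/(1 + (0.3214 − 1)·0.725) = 0.4587
Then solve for n' with r_old = 0.4587, r_target = 0.67: n' = 0.67(1 − 0.4587)/[0.4587(1 − 0.67)] = 2.3959
Total items = 2.3959 × 9 = 21.56, rounded up to 22.

22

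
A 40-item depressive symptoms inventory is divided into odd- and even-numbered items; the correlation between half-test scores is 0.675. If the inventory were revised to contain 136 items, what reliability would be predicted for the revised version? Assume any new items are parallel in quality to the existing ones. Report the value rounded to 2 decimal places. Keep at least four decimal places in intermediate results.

First correct the split-half correlation to full-test reliability: r_full = 2 × 0.675 / (1 + 0.675) ≈ 0.8060
Length factor from 40 to 136 items: n = 136/40 = 3.4000
r_new = n·r_full / (1 + (n − 1)·r_full) = 2.7404 / 2.9344 ≈ 0.9339

0.93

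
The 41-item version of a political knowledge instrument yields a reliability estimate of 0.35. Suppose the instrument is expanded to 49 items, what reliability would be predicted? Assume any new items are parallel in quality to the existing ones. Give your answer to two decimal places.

Length ratio n = 49/41 = 1.1951
r_new = (1.1951 × 0.35) / (1 + (1.1951 − 1) × 0.35)
     = 0.4183 / 1.0683 = 0.3916

0.39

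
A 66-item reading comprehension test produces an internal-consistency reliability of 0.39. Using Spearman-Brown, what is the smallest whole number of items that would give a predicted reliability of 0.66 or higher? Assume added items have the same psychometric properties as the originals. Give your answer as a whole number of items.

Rearranging the Spearman-Brown formula for n,
n = r_target (1 − r_old) / [ r_old (1 − r_target) ]
n = 0.66 × (1 − 0.39) / [ 0.39 × (1 − 0.66) ]
n = 0.4026 / 0.1326 ≈ 3.0362
Items needed = n × 66 = 3.0362 × 66 ≈ 200.39 → round up to 201

201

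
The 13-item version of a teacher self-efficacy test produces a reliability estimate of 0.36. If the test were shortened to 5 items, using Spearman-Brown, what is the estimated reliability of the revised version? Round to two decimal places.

0.18

The new length is 5/13 = 0.3846 times the old.
r_new = (0.3846 × 0.36) / (1 + (0.3846 − 1) × 0.36)
r_new = 0.1385 / 0.7785 ≈ 0.1779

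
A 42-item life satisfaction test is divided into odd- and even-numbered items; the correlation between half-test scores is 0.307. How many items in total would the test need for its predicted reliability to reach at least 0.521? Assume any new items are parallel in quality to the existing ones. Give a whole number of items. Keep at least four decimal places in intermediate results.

52

Corrected full-test reliability: r_full = 2 × 0.307 / (1 + 0.307) ≈ 0.4698
n = r_tgt(1 − r_full) / [r_full(1 − r_tgt)] = 0.521 × 0.5302 / (0.4698 × 0.479) ≈ 1.2275
Items = 1.2275 × 42 ≈ 51.55 → 52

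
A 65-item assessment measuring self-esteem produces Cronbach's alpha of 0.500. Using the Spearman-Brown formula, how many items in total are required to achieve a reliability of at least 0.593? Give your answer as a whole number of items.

n = 0.593(1 − 0.500) / [0.500(1 − 0.593)]
n = 0.296500 / 0.203500 ≈ 1.4570
Items needed = n × 65 = 1.4570 × 65 ≈ 94.70 → round up to 95

95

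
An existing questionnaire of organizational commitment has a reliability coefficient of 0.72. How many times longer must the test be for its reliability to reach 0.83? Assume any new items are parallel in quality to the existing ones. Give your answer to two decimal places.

Invert Spearman-Brown to solve for n:
n = r_target (1 − r_old) / [ r_old (1 − r_target) ]
n = 0.83 × (1 − 0.72) / [ 0.72 × (1 − 0.83) ]
  = 0.2324 / 0.1224 = 1.8987

1.90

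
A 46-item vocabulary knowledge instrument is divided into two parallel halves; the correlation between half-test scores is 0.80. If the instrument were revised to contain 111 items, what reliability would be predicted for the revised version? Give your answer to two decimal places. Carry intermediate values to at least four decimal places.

0.95

Spearman-Brown correction (n = 2): r_full = 2·0.80/(1 + 0.80) = 0.8889
Then adjust to 111 items: n = 111/46 = 2.4130
r_new = n·r_full / (1 + (n − 1)·r_full) = 2.1449 / 2.2560 ≈ 0.9508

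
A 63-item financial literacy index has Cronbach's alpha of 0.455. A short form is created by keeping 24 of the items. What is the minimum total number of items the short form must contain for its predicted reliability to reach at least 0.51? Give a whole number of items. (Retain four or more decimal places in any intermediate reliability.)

79

Short-form reliability: n = 24/63 = 0.3810; r_24 = n·r/(1+(n−1)r) ≈ 0.2413
Length factor from the short form to reach 0.51: n' = 0.51(1 − 0.2413) / [0.2413(1 − 0.51)] ≈ 3.2726
Items = 3.2726 × 24 ≈ 78.54 → 79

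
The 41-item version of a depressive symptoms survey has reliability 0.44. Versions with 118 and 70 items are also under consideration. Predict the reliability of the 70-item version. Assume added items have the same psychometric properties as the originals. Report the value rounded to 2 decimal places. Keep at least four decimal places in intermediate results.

0.57

Only the ratio of lengths matters: n = 70/41 = 1.7073
r_{70} = n·r / (1 + (n − 1)·r) = 0.7512 / 1.3112 ≈ 0.5729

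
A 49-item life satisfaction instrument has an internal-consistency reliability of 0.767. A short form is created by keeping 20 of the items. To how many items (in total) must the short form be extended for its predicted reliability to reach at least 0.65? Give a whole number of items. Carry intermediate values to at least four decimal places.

Short-form reliability: n = 20/49 = 0.4082; r_20 = n·r/(1+(n−1)r) ≈ 0.5733
Length factor from the short form to reach 0.65: n' = 0.65(1 − 0.5733) / [0.5733(1 − 0.65)] ≈ 1.3822
Total items = 1.3822 × 20 = 27.64, rounded up to 28.

28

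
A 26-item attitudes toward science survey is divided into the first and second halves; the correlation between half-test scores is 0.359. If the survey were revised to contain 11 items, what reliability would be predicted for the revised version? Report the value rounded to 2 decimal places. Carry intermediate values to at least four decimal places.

0.32

Full-test reliability from the split-half r: r_full = 2(0.359)/(1 + 0.359) = 0.5283
Length factor from 26 to 11 items: n = 11/26 = 0.4231
r_new = n·r_full / (1 + (n − 1)·r_full) = 0.2235 / 0.6952 ≈ 0.3215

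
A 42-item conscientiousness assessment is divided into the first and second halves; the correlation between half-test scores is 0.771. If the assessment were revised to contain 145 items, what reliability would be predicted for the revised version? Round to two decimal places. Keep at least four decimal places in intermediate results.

Spearman-Brown correction (n = 2): r_full = 2·0.771/(1 + 0.771) = 0.8707
Length factor from 42 to 145 items: n = 145/42 = 3.4524
r_new = n·r_full / (1 + (n − 1)·r_full) = 3.0060 / 3.1353 ≈ 0.9588

0.96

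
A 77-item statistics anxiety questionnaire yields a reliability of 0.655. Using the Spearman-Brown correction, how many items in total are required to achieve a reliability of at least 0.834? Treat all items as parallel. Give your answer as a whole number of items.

Spearman-Brown solved for the length factor n:
n = r*(1 − r) / [ r (1 − r*) ]
n = [0.834 × 0.345] / [0.655 × 0.166]
n = 0.287730 / 0.108730 ≈ 2.6463
Items needed = n × 77 = 2.6463 × 77 ≈ 203.77 → round up to 204

204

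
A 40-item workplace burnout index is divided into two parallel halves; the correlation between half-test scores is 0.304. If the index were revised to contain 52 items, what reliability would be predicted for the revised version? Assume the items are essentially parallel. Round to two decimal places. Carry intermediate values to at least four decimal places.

0.53

First correct the split-half correlation to full-test reliability: r_full = 2 × 0.304 / (1 + 0.304) ≈ 0.4663
Length factor from 40 to 52 items: n = 52/40 = 1.3000
r_new = n·r_full / (1 + (n − 1)·r_full) = 0.6062 / 1.1399 ≈ 0.5318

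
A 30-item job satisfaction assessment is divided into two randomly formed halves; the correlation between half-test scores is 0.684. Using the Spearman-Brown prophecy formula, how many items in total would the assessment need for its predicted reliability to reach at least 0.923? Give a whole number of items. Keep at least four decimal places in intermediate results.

84

Corrected full-test reliability: r_full = 2 × 0.684 / (1 + 0.684) ≈ 0.8124
n = r_tgt(1 − r_full) / [r_full(1 − r_tgt)] = 0.923 × 0.1876 / (0.8124 × 0.077) ≈ 2.7680
Required items = 2.7680 × 30 = 83.04, so 84 items.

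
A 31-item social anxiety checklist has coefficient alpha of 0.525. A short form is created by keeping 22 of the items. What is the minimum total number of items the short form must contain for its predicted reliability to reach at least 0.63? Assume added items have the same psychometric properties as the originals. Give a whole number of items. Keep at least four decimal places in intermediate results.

48

Short-form reliability: n = 22/31 = 0.7097; r_22 = n·r/(1+(n−1)r) ≈ 0.4396
Length factor from the short form to reach 0.63: n' = 0.63(1 − 0.4396) / [0.4396(1 − 0.63)] ≈ 2.1706
Items = 2.1706 × 22 ≈ 47.75 → 48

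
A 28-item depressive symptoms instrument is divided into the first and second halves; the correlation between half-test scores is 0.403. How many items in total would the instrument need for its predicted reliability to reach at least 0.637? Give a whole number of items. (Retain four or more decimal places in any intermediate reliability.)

r_full = 2(0.403)/(1 + 0.403) = 0.5745
Solve Spearman-Brown for n: n = 0.637(1 − 0.5745) / [0.5745(1 − 0.637)] = 1.2997
Required items = 1.2997 × 28 = 36.39, so 37 items.

37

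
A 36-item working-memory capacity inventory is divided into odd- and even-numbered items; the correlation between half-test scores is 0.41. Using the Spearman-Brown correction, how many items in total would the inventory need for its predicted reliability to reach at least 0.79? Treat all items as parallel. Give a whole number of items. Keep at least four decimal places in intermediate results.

r_full = 2(0.41)/(1 + 0.41) = 0.5816
Solve Spearman-Brown for n: n = 0.79(1 − 0.5816) / [0.5816(1 − 0.79)] = 2.7063
Items = 2.7063 × 36 ≈ 97.43 → 98

98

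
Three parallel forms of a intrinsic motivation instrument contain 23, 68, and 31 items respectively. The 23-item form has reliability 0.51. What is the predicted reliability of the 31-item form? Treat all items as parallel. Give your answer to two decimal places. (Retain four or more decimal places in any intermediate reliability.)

The 68-item form is not needed; work directly from the 23-item form with n = 31/23 = 1.3478.
r_{31} = n·r / (1 + (n − 1)·r) = 0.6874 / 1.1774 ≈ 0.5838

0.58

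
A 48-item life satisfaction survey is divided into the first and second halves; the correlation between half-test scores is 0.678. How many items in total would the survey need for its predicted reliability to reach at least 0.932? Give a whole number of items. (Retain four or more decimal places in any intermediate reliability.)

157

Corrected full-test reliability: r_full = 2 × 0.678 / (1 + 0.678) ≈ 0.8081
Solve Spearman-Brown for n: n = 0.932(1 − 0.8081) / [0.8081(1 − 0.932)] = 3.2547
Items = 3.2547 × 48 ≈ 156.23 → 157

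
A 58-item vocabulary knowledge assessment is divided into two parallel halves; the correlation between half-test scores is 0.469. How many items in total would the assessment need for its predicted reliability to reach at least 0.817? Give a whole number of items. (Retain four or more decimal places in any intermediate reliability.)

147

Corrected full-test reliability: r_full = 2 × 0.469 / (1 + 0.469) ≈ 0.6385
n = r_tgt(1 − r_full) / [r_full(1 − r_tgt)] = 0.817 × 0.3615 / (0.6385 × 0.183) ≈ 2.5277
Items = 2.5277 × 58 ≈ 146.61 → 147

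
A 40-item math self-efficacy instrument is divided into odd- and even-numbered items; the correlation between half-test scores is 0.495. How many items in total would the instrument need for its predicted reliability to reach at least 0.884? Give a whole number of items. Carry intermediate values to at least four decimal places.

156

Corrected full-test reliability: r_full = 2 × 0.495 / (1 + 0.495) ≈ 0.6622
Solve Spearman-Brown for n: n = 0.884(1 − 0.6622) / [0.6622(1 − 0.884)] = 3.8874
Required items = 3.8874 × 40 = 155.50, so 156 items.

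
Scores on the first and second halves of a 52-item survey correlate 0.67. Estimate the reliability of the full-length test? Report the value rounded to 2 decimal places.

0.80

The full test is twice the length of either half (n = 2).
r_full = 2(0.67) / (1 + 0.67)
       = 1.3400 / 1.6700 = 0.8024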